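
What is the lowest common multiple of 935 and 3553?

17765

gcd first: 3553 = 3·935 + 748; 935 = 1·748 + 187; 748 = 4·187 + 0 → gcd = 187
lcm = 935·3553/gcd = 3322055/187 = 17765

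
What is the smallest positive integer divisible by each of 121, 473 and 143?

121 = 11²; 473 = 11 · 43; 143 = 11 · 13
lcm takes max exponent of each prime: 11² · 13 · 43 = 67639

67639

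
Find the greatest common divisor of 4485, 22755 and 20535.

gcd(4485, 22755): 22755 = 5·4485 + 330; 4485 = 13·330 + 195; 330 = 1·195 + 135; 195 = 1·135 + 60; 135 = 2·60 + 15; 60 = 4·15 + 0 → 15
gcd(15, 20535): 20535 = 1369·15 + 0 → 15

15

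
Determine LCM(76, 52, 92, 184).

45448

lcm(76, 52) = 76·52/gcd = 3952/4 = 988
lcm(988, 92) = 988·92/gcd = 90896/4 = 22724
lcm(22724, 184) = 22724·184/gcd = 4181216/92 = 45448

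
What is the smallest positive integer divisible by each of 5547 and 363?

5547 = 3 · 43²; 363 = 3 · 11²
max exponents: 3 · 11² · 43² = 671187

671187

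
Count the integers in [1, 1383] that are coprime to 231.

718

231 = 3·7·11. Inclusion–exclusion on these primes:
1383 − ⌊1383/3⌋ − ⌊1383/7⌋ − ⌊1383/11⌋ + ⌊1383/21⌋ + ⌊1383/33⌋ + ⌊1383/77⌋ − ⌊1383/231⌋ = 718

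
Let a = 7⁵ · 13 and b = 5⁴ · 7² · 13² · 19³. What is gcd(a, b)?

637

min exponent per shared prime: 7² · 13 = 637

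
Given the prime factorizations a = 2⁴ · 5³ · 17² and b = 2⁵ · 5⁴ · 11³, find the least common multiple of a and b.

7693180000

max exponent per prime: 2⁵ · 5⁴ · 11³ · 17² = 7693180000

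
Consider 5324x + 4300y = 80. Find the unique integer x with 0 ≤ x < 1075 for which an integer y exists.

420

Reduce mod 4300: 5324x ≡ 80 (mod 4300). With g = gcd(5324, 4300) = 4 dividing 80, divide through: 1331x ≡ 20 (mod 1075).
Since gcd(1331, 1075) = 1, x ≡ 20·(1331)⁻¹ ≡ 420 (mod 1075). Smallest non-negative: 420.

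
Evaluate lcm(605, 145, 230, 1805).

605 = 5 · 11²; 145 = 5 · 29; 230 = 2 · 5 · 23; 1805 = 5 · 19²
lcm takes max exponent of each prime: 2 · 5 · 11² · 19² · 23 · 29 = 291352270

291352270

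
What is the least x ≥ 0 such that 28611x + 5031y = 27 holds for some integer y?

Euclid: 28611 = 5·5031 + 3456; 5031 = 1·3456 + 1575; 3456 = 2·1575 + 306; 1575 = 5·306 + 45; 306 = 6·45 + 36; 45 = 1·36 + 9; 36 = 4·9 + 0 → gcd = 9; 27 = 9·3.
Back-substitution yields 28611·(-115) + 5031·(654) = 9, so one solution is x = -115·3 = -345, y = 654·3 = 1962.
Solutions in x differ by 5031/9 = 559; the one in [0, 559) is -345 mod 559 = 214.

214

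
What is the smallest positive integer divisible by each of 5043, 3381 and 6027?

5043 = 3 · 41²; 3381 = 3 · 7² · 23; 6027 = 3 · 7² · 41
lcm takes max exponent of each prime: 3 · 7² · 23 · 41² = 5683461

5683461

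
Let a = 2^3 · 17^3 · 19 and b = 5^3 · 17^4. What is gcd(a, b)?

4913

min exponent per shared prime: 17^3 = 4913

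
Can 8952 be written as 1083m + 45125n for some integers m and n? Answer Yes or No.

No

gcd(1083, 45125): 45125 = 41·1083 + 722; 1083 = 1·722 + 361; 722 = 2·361 + 0 → 361
361 does not divide 8952, so a solution does not exist.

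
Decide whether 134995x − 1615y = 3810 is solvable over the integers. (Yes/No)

No

gcd(134995, 1615): 134995 = 83·1615 + 950; 1615 = 1·950 + 665; 950 = 1·665 + 285; 665 = 2·285 + 95; 285 = 3·95 + 0 → 95
95 does not divide 3810, so a solution does not exist.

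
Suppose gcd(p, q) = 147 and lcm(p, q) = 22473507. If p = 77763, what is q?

42483

p·q = gcd·lcm = 147·22473507 = 3303605529, so q = 3303605529/77763 = 42483.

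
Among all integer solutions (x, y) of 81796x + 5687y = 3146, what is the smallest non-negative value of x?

Euclid: 81796 = 14·5687 + 2178; 5687 = 2·2178 + 1331; 2178 = 1·1331 + 847; 1331 = 1·847 + 484; 847 = 1·484 + 363; 484 = 1·363 + 121; 363 = 3·121 + 0 → gcd = 121; 3146 = 121·26.
Back-substitution yields 81796·(-13) + 5687·(187) = 121, so one solution is x = -13·26 = -338, y = 187·26 = 4862.
Solutions in x differ by 5687/121 = 47; the one in [0, 47) is -338 mod 47 = 38.

38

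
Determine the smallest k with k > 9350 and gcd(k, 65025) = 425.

9775

Multiples of 425 above 9350: 425·23, 425·24, … . Need the cofactor coprime to 65025/425 = 153.
Checking s = 23, 24, … the first with gcd(s, 153) = 1 is s = 23, giving 9775.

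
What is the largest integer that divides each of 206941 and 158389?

119

Euclid: 206941 = 1·158389 + 48552; 158389 = 3·48552 + 12733; 48552 = 3·12733 + 10353; 12733 = 1·10353 + 2380; 10353 = 4·2380 + 833; 2380 = 2·833 + 714; 833 = 1·714 + 119; 714 = 6·119 + 0. Last nonzero remainder: 119.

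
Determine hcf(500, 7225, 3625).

25

gcd(500, 7225): 7225 = 14·500 + 225; 500 = 2·225 + 50; 225 = 4·50 + 25; 50 = 2·25 + 0 → 25
gcd(25, 3625): 3625 = 145·25 + 0 → 25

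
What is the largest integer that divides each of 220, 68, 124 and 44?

gcd(220, 68): 220 = 3·68 + 16; 68 = 4·16 + 4; 16 = 4·4 + 0 → 4
gcd(4, 124): 124 = 31·4 + 0 → 4
gcd(4, 44): 44 = 11·4 + 0 → 4

4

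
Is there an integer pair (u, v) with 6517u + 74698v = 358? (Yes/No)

By Bézout, 6517u + 74698v = 358 has integer solutions iff gcd(6517, 74698) | 358.
Euclid: 74698 = 11·6517 + 3011; 6517 = 2·3011 + 495; 3011 = 6·495 + 41; 495 = 12·41 + 3; 41 = 13·3 + 2; 3 = 1·2 + 1; 2 = 2·1 + 0. gcd = 1; 358 mod 1 = 0. Yes.

Yes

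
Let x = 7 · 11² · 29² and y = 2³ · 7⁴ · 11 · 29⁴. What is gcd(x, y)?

64757

min exponent per shared prime: 7 · 11 · 29² = 64757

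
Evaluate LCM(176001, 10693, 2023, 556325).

1790810175

lcm(176001, 10693) = 176001·10693/gcd = 1881978693/289 = 6512037
lcm(6512037, 2023) = 6512037·2023/gcd = 13173850851/2023 = 6512037
lcm(6512037, 556325) = 6512037·556325/gcd = 3622808984025/2023 = 1790810175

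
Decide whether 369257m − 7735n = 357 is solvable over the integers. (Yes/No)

Yes

By Bézout, 369257m − 7735n = 357 has integer solutions iff gcd(369257, 7735) | 357.
Euclid: 369257 = 47·7735 + 5712; 7735 = 1·5712 + 2023; 5712 = 2·2023 + 1666; 2023 = 1·1666 + 357; 1666 = 4·357 + 238; 357 = 1·238 + 119; 238 = 2·119 + 0. gcd = 119; 357 mod 119 = 0. Yes.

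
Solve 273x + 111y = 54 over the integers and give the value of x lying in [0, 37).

Euclid: 273 = 2·111 + 51; 111 = 2·51 + 9; 51 = 5·9 + 6; 9 = 1·6 + 3; 6 = 2·3 + 0 → gcd = 3; 54 = 3·18.
Back-substitution yields 273·(-13) + 111·(32) = 3, so one solution is x = -13·18 = -234, y = 32·18 = 576.
Solutions in x differ by 111/3 = 37; the one in [0, 37) is -234 mod 37 = 25.

25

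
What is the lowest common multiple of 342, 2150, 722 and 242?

lcm(342, 2150) = 342·2150/gcd = 735300/2 = 367650
lcm(367650, 722) = 367650·722/gcd = 265443300/38 = 6985350
lcm(6985350, 242) = 6985350·242/gcd = 1690454700/2 = 845227350

845227350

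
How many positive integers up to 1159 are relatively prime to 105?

531

105 = 3·5·7. Inclusion–exclusion on these primes:
1159 − ⌊1159/3⌋ − ⌊1159/5⌋ − ⌊1159/7⌋ + ⌊1159/15⌋ + ⌊1159/21⌋ + ⌊1159/35⌋ − ⌊1159/105⌋ = 531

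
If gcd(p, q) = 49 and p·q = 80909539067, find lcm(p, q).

1651215083

For any two positive integers, gcd × lcm equals their product. Hence lcm = 80909539067 / 49 = 1651215083.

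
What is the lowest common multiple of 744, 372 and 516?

31992

744 = 2³ · 3 · 31; 372 = 2² · 3 · 31; 516 = 2² · 3 · 43
lcm takes max exponent of each prime: 2³ · 3 · 31 · 43 = 31992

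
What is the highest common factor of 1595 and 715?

1595 = 5 · 11 · 29
715 = 5 · 11 · 13
Common: 5 · 11 = 55

55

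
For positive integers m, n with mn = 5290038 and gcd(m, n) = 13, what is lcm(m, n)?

gcd·lcm = product, so lcm = 5290038/13 = 406926.

406926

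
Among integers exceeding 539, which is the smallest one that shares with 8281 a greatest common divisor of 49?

588

8281 = 49·169. Any m with gcd(m, 8281) = 49 is a multiple of 49, say 49s, with s coprime to 169.
Need s > 539/49, so s ≥ 12. First s ≥ 12 with gcd(s, 169) = 1 is s = 12. Thus m = 49·12 = 588.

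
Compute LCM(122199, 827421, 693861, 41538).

13681273677191274

122199 = 3 · 7 · 11 · 23²; 827421 = 3 · 7 · 31² · 41; 693861 = 3 · 7 · 19 · 37 · 47; 41538 = 2 · 3 · 7 · 23 · 43
lcm takes max exponent of each prime: 2 · 3 · 7 · 11 · 19 · 23² · 31² · 37 · 41 · 43 · 47 = 13681273677191274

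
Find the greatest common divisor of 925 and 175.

25

Euclid: 925 = 5·175 + 50; 175 = 3·50 + 25; 50 = 2·25 + 0. Last nonzero remainder: 25.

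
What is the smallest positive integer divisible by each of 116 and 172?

4988

gcd first: 172 = 1·116 + 56; 116 = 2·56 + 4; 56 = 14·4 + 0 → gcd = 4
lcm = 116·172/gcd = 19952/4 = 4988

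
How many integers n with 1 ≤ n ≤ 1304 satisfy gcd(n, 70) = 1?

70 = 2·5·7. Inclusion–exclusion on these primes:
1304 − ⌊1304/2⌋ − ⌊1304/5⌋ − ⌊1304/7⌋ + ⌊1304/10⌋ + ⌊1304/14⌋ + ⌊1304/35⌋ − ⌊1304/70⌋ = 448

448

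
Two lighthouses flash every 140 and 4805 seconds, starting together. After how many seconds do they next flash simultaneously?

134540

140 = 2² · 5 · 7; 4805 = 5 · 31²
max exponents: 2² · 5 · 7 · 31² = 134540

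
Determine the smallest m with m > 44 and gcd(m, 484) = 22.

66

Multiples of 22 above 44: 22·3, 22·4, … . Need the cofactor coprime to 484/22 = 22.
Checking s = 3, 4, … the first with gcd(s, 22) = 1 is s = 3, giving 66.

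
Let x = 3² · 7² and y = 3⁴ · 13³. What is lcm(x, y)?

max exponent per prime: 3⁴ · 7² · 13³ = 8719893

8719893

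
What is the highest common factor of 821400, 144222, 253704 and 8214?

gcd(821400, 144222): 821400 = 5·144222 + 100290; 144222 = 1·100290 + 43932; 100290 = 2·43932 + 12426; 43932 = 3·12426 + 6654; 12426 = 1·6654 + 5772; 6654 = 1·5772 + 882; 5772 = 6·882 + 480; 882 = 1·480 + 402; 480 = 1·402 + 78; 402 = 5·78 + 12; 78 = 6·12 + 6; 12 = 2·6 + 0 → 6
gcd(6, 253704): 253704 = 42284·6 + 0 → 6
gcd(6, 8214): 8214 = 1369·6 + 0 → 6

6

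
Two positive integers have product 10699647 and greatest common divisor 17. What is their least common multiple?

gcd·lcm = product, so lcm = 10699647/17 = 629391.

629391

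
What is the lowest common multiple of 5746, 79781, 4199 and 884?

4148612

5746 = 2 · 13² · 17; 79781 = 13 · 17 · 19²; 4199 = 13 · 17 · 19; 884 = 2² · 13 · 17
lcm takes max exponent of each prime: 2² · 13² · 17 · 19² = 4148612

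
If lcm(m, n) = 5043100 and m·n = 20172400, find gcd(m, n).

From gcd × lcm = mn: gcd = 20172400 / 5043100 = 4.

4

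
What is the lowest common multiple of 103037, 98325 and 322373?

103037 = 11 · 17 · 19 · 29; 98325 = 3² · 5² · 19 · 23; 322373 = 19³ · 47
lcm takes max exponent of each prime: 3² · 5² · 11 · 17 · 19³ · 23 · 29 · 47 = 9047083931325

9047083931325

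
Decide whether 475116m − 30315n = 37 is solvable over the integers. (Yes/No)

No

gcd(475116, 30315): 475116 = 15·30315 + 20391; 30315 = 1·20391 + 9924; 20391 = 2·9924 + 543; 9924 = 18·543 + 150; 543 = 3·150 + 93; 150 = 1·93 + 57; 93 = 1·57 + 36; 57 = 1·36 + 21; 36 = 1·21 + 15; 21 = 1·15 + 6; 15 = 2·6 + 3; 6 = 2·3 + 0 → 3
3 does not divide 37, so a solution does not exist.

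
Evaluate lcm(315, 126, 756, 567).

315 = 3² · 5 · 7; 126 = 2 · 3² · 7; 756 = 2² · 3³ · 7; 567 = 3⁴ · 7
lcm takes max exponent of each prime: 2² · 3⁴ · 5 · 7 = 11340

11340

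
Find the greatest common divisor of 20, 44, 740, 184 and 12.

20 = 2² · 5; 44 = 2² · 11; 740 = 2² · 5 · 37; 184 = 2³ · 23; 12 = 2² · 3
gcd takes min exponent of each prime: 2² = 4

4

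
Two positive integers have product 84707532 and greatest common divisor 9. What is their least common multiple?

For any two positive integers, gcd × lcm equals their product. Hence lcm = 84707532 / 9 = 9411948.

9411948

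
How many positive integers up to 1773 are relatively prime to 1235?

1241

1235 = 5·13·19. Inclusion–exclusion on these primes:
1773 − ⌊1773/5⌋ − ⌊1773/13⌋ − ⌊1773/19⌋ + ⌊1773/65⌋ + ⌊1773/95⌋ + ⌊1773/247⌋ − ⌊1773/1235⌋ = 1241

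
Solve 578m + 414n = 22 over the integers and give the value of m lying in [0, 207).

Reduce mod 414: 578m ≡ 22 (mod 414). With g = gcd(578, 414) = 2 dividing 22, divide through: 289m ≡ 11 (mod 207).
Since gcd(289, 207) = 1, m ≡ 11·(289)⁻¹ ≡ 38 (mod 207). Smallest non-negative: 38.

38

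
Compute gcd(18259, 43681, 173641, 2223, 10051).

18259 = 19 · 31²; 43681 = 11² · 19²; 173641 = 13 · 19² · 37; 2223 = 3² · 13 · 19; 10051 = 19 · 23²
gcd takes min exponent of each prime: 19 = 19

19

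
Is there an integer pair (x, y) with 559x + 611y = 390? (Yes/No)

Yes

By Bézout, 559x + 611y = 390 has integer solutions iff gcd(559, 611) | 390.
Euclid: 611 = 1·559 + 52; 559 = 10·52 + 39; 52 = 1·39 + 13; 39 = 3·13 + 0. gcd = 13; 390 mod 13 = 0. Yes.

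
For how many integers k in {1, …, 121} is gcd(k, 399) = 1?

399 = 3·7·19. Inclusion–exclusion on these primes:
121 − ⌊121/3⌋ − ⌊121/7⌋ − ⌊121/19⌋ + ⌊121/21⌋ + ⌊121/57⌋ + ⌊121/133⌋ − ⌊121/399⌋ = 65

65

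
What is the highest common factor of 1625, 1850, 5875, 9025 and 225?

25

1625 = 5³ · 13; 1850 = 2 · 5² · 37; 5875 = 5³ · 47; 9025 = 5² · 19²; 225 = 3² · 5²
gcd takes min exponent of each prime: 5² = 25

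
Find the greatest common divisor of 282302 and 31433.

17

282302 = 2 · 17 · 19² · 23
31433 = 17 · 43²
Common: 17 = 17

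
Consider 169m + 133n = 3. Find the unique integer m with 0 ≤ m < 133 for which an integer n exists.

Euclid: 169 = 1·133 + 36; 133 = 3·36 + 25; 36 = 1·25 + 11; 25 = 2·11 + 3; 11 = 3·3 + 2; 3 = 1·2 + 1; 2 = 2·1 + 0 → gcd = 1; 3 = 1·3.
Back-substitution yields 169·(-48) + 133·(61) = 1, so one solution is m = -48·3 = -144, n = 61·3 = 183.
Solutions in m differ by 133/1 = 133; the one in [0, 133) is -144 mod 133 = 122.

122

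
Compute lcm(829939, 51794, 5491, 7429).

15038263956958

829939 = 11² · 19³; 51794 = 2 · 19 · 29 · 47; 5491 = 17² · 19; 7429 = 17 · 19 · 23
lcm takes max exponent of each prime: 2 · 11² · 17² · 19³ · 23 · 29 · 47 = 15038263956958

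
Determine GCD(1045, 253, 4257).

gcd(1045, 253): 1045 = 4·253 + 33; 253 = 7·33 + 22; 33 = 1·22 + 11; 22 = 2·11 + 0 → 11
gcd(11, 4257): 4257 = 387·11 + 0 → 11

11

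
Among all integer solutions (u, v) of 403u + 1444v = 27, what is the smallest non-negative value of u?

Reduce mod 1444: 403u ≡ 27 (mod 1444). With g = gcd(403, 1444) = 1 dividing 27, divide through: 403u ≡ 27 (mod 1444).
Since gcd(403, 1444) = 1, u ≡ 27·(403)⁻¹ ≡ 1161 (mod 1444). Smallest non-negative: 1161.

1161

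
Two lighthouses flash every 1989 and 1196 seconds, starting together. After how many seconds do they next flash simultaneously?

1989 = 3² · 13 · 17; 1196 = 2² · 13 · 23
max exponents: 2² · 3² · 13 · 17 · 23 = 182988

182988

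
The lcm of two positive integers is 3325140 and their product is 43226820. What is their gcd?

From gcd × lcm = ab: gcd = 43226820 / 3325140 = 13.

13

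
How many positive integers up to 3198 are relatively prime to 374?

374 = 2·11·17. Inclusion–exclusion on these primes:
3198 − ⌊3198/2⌋ − ⌊3198/11⌋ − ⌊3198/17⌋ + ⌊3198/22⌋ + ⌊3198/34⌋ + ⌊3198/187⌋ − ⌊3198/374⌋ = 1369

1369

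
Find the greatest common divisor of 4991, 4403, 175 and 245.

7

4991 = 7 · 23 · 31; 4403 = 7 · 17 · 37; 175 = 5² · 7; 245 = 5 · 7²
gcd takes min exponent of each prime: 7 = 7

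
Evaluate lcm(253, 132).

253 = 11 · 23; 132 = 2² · 3 · 11
max exponents: 2² · 3 · 11 · 23 = 3036

3036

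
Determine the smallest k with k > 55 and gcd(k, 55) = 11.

Multiples of 11 above 55: 11·6, 11·7, … . Need the cofactor coprime to 55/11 = 5.
Checking s = 6, 7, … the first with gcd(s, 5) = 1 is s = 6, giving 66.

66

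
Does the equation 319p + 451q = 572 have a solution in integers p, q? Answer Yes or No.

Yes

gcd(319, 451): 451 = 1·319 + 132; 319 = 2·132 + 55; 132 = 2·55 + 22; 55 = 2·22 + 11; 22 = 2·11 + 0 → 11
11 divides 572, so a solution exists.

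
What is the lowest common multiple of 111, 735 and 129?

111 = 3 · 37; 735 = 3 · 5 · 7²; 129 = 3 · 43
lcm takes max exponent of each prime: 3 · 5 · 7² · 37 · 43 = 1169385

1169385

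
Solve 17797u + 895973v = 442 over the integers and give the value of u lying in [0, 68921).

gcd(17797, 895973) = 13 (Euclid: 895973 = 50·17797 + 6123; 17797 = 2·6123 + 5551; 6123 = 1·5551 + 572; 5551 = 9·572 + 403; 572 = 1·403 + 169; 403 = 2·169 + 65; 169 = 2·65 + 39; 65 = 1·39 + 26; 39 = 1·26 + 13; 26 = 2·13 + 0), and 13 | 442.
Extended Euclid: 17797·(-26632) + 895973·(529) = 13. Scale by 34: u₀ = -905488.
General solution u = u₀ + 68921t; reducing mod 68921 gives u = 59406 (and v = -1180).

59406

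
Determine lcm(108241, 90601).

200137609

gcd first: 108241 = 1·90601 + 17640; 90601 = 5·17640 + 2401; 17640 = 7·2401 + 833; 2401 = 2·833 + 735; 833 = 1·735 + 98; 735 = 7·98 + 49; 98 = 2·49 + 0 → gcd = 49
lcm = 108241·90601/gcd = 9806742841/49 = 200137609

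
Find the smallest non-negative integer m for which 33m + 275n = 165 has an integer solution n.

Reduce mod 275: 33m ≡ 165 (mod 275). With g = gcd(33, 275) = 11 dividing 165, divide through: 3m ≡ 15 (mod 25).
Since gcd(3, 25) = 1, m ≡ 15·(3)⁻¹ ≡ 5 (mod 25). Smallest non-negative: 5.

5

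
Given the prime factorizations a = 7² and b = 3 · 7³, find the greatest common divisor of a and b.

49

min exponent per shared prime: 7² = 49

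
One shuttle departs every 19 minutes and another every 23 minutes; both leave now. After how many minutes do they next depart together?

437

19 = 19; 23 = 23
max exponents: 19 · 23 = 437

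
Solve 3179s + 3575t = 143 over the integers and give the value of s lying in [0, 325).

117

gcd(3179, 3575) = 11 (Euclid: 3575 = 1·3179 + 396; 3179 = 8·396 + 11; 396 = 36·11 + 0), and 11 | 143.
Extended Euclid: 3179·(9) + 3575·(-8) = 11. Scale by 13: s₀ = 117.
General solution s = s₀ + 325k; reducing mod 325 gives s = 117 (and t = -104).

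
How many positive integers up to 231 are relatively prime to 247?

Prime factors of 247: 13, 19. Count integers ≤ 231 divisible by none of them.
By inclusion–exclusion: 231 − ⌊231/13⌋ − ⌊231/19⌋ + ⌊231/247⌋ = 202.

202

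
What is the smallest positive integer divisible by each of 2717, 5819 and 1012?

lcm(2717, 5819) = 2717·5819/gcd = 15810223/11 = 1437293
lcm(1437293, 1012) = 1437293·1012/gcd = 1454540516/253 = 5749172

5749172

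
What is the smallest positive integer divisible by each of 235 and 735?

34545

235 = 5 · 47; 735 = 3 · 5 · 7²
max exponents: 3 · 5 · 7² · 47 = 34545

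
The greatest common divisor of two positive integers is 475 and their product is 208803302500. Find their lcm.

Since gcd(m,n)·lcm(m,n) = mn, lcm = 208803302500/475 = 439585900.

439585900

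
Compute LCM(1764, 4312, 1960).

lcm(1764, 4312) = 1764·4312/gcd = 7606368/196 = 38808
lcm(38808, 1960) = 38808·1960/gcd = 76063680/392 = 194040

194040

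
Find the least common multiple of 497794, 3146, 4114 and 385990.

497794 = 2 · 11⁴ · 17; 3146 = 2 · 11² · 13; 4114 = 2 · 11² · 17; 385990 = 2 · 5 · 11³ · 29
lcm takes max exponent of each prime: 2 · 5 · 11⁴ · 13 · 17 · 29 = 938341690

938341690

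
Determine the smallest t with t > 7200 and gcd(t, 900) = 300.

7500

900 = 300·3. Any t with gcd(t, 900) = 300 is a multiple of 300, say 300s, with s coprime to 3.
Need s > 7200/300, so s ≥ 25. First s ≥ 25 with gcd(s, 3) = 1 is s = 25. Thus t = 300·25 = 7500.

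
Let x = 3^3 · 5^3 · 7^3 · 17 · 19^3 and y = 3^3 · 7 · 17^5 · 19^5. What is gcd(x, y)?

min exponent per shared prime: 3^3 · 7 · 17 · 19^3 = 22037967

22037967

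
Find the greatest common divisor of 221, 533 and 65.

gcd(221, 533): 533 = 2·221 + 91; 221 = 2·91 + 39; 91 = 2·39 + 13; 39 = 3·13 + 0 → 13
gcd(13, 65): 65 = 5·13 + 0 → 13

13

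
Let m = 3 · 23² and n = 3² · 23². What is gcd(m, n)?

1587

min exponent per shared prime: 3 · 23² = 1587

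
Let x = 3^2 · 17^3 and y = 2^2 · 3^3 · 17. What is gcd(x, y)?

153

min exponent per shared prime: 3^2 · 17 = 153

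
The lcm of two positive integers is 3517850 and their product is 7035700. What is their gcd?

gcd·lcm = product, so gcd = 7035700/3517850 = 2.

2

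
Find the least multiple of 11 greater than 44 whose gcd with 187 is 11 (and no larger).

55

gcd(k, 187) = 11 forces 11 | k; write k = 11s. Then gcd(11s, 11·17) = 11·gcd(s, 17), so need gcd(s, 17) = 1.
11s > 44 gives s ≥ 5. The least s ≥ 5 coprime to 17 is 5, so k = 11·5 = 55.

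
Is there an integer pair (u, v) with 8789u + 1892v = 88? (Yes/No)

Yes

By Bézout, 8789u + 1892v = 88 has integer solutions iff gcd(8789, 1892) | 88.
Euclid: 8789 = 4·1892 + 1221; 1892 = 1·1221 + 671; 1221 = 1·671 + 550; 671 = 1·550 + 121; 550 = 4·121 + 66; 121 = 1·66 + 55; 66 = 1·55 + 11; 55 = 5·11 + 0. gcd = 11; 88 mod 11 = 0. Yes.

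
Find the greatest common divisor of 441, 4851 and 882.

441

gcd(441, 4851): 4851 = 11·441 + 0 → 441
gcd(441, 882): 882 = 2·441 + 0 → 441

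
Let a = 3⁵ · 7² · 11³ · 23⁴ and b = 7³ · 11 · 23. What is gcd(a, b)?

min exponent per shared prime: 7² · 11 · 23 = 12397

12397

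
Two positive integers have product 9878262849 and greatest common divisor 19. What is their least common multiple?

519908571

gcd·lcm = product, so lcm = 9878262849/19 = 519908571.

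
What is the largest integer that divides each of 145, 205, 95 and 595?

gcd(145, 205): 205 = 1·145 + 60; 145 = 2·60 + 25; 60 = 2·25 + 10; 25 = 2·10 + 5; 10 = 2·5 + 0 → 5
gcd(5, 95): 95 = 19·5 + 0 → 5
gcd(5, 595): 595 = 119·5 + 0 → 5

5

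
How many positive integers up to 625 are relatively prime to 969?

969 = 3·17·19. Inclusion–exclusion on these primes:
625 − ⌊625/3⌋ − ⌊625/17⌋ − ⌊625/19⌋ + ⌊625/51⌋ + ⌊625/57⌋ + ⌊625/323⌋ − ⌊625/969⌋ = 372

372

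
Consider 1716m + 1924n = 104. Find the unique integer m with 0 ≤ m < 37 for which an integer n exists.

Reduce mod 1924: 1716m ≡ 104 (mod 1924). With g = gcd(1716, 1924) = 52 dividing 104, divide through: 33m ≡ 2 (mod 37).
Since gcd(33, 37) = 1, m ≡ 2·(33)⁻¹ ≡ 18 (mod 37). Smallest non-negative: 18.

18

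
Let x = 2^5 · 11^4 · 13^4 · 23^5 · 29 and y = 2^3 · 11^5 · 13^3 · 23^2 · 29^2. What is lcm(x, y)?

max exponent per prime: 2^5 · 11^5 · 13^4 · 23^5 · 29^2 = 796749847873473212576

796749847873473212576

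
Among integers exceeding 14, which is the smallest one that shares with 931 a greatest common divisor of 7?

21

Multiples of 7 above 14: 7·3, 7·4, … . Need the cofactor coprime to 931/7 = 133.
Checking s = 3, 4, … the first with gcd(s, 133) = 1 is s = 3, giving 21.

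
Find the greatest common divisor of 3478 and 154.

3478 = 2 · 37 · 47
154 = 2 · 7 · 11
Common: 2 = 2

2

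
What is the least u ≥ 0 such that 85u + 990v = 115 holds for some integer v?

13

Euclid: 990 = 11·85 + 55; 85 = 1·55 + 30; 55 = 1·30 + 25; 30 = 1·25 + 5; 25 = 5·5 + 0 → gcd = 5; 115 = 5·23.
Back-substitution yields 85·(35) + 990·(-3) = 5, so one solution is u = 35·23 = 805, v = -3·23 = -69.
Solutions in u differ by 990/5 = 198; the one in [0, 198) is 805 mod 198 = 13.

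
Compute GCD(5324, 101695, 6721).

11

gcd(5324, 101695): 101695 = 19·5324 + 539; 5324 = 9·539 + 473; 539 = 1·473 + 66; 473 = 7·66 + 11; 66 = 6·11 + 0 → 11
gcd(11, 6721): 6721 = 611·11 + 0 → 11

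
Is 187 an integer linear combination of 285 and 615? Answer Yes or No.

No

gcd(285, 615): 615 = 2·285 + 45; 285 = 6·45 + 15; 45 = 3·15 + 0 → 15
15 does not divide 187, so a solution does not exist.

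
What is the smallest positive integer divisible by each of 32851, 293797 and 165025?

1710787275925

32851 = 7 · 13 · 19²; 293797 = 7 · 19 · 47²; 165025 = 5² · 7 · 23 · 41
lcm takes max exponent of each prime: 5² · 7 · 13 · 19² · 23 · 41 · 47² = 1710787275925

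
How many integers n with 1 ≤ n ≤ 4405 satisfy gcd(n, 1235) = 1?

3082

1235 = 5·13·19. Inclusion–exclusion on these primes:
4405 − ⌊4405/5⌋ − ⌊4405/13⌋ − ⌊4405/19⌋ + ⌊4405/65⌋ + ⌊4405/95⌋ + ⌊4405/247⌋ − ⌊4405/1235⌋ = 3082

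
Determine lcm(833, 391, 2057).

2318239

833 = 7² · 17; 391 = 17 · 23; 2057 = 11² · 17
lcm takes max exponent of each prime: 7² · 11² · 17 · 23 = 2318239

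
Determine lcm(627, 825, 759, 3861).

42181425

627 = 3 · 11 · 19; 825 = 3 · 5² · 11; 759 = 3 · 11 · 23; 3861 = 3³ · 11 · 13
lcm takes max exponent of each prime: 3³ · 5² · 11 · 13 · 19 · 23 = 42181425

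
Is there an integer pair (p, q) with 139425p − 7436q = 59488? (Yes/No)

By Bézout, 139425p − 7436q = 59488 has integer solutions iff gcd(139425, 7436) | 59488.
Euclid: 139425 = 18·7436 + 5577; 7436 = 1·5577 + 1859; 5577 = 3·1859 + 0. gcd = 1859; 59488 mod 1859 = 0. Yes.

Yes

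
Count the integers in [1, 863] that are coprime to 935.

Prime factors of 935: 5, 11, 17. Count integers ≤ 863 divisible by none of them.
By inclusion–exclusion: 863 − ⌊863/5⌋ − ⌊863/11⌋ − ⌊863/17⌋ + ⌊863/55⌋ + ⌊863/85⌋ + ⌊863/187⌋ − ⌊863/935⌋ = 592.

592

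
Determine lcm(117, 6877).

gcd first: 6877 = 58·117 + 91; 117 = 1·91 + 26; 91 = 3·26 + 13; 26 = 2·13 + 0 → gcd = 13
lcm = 117·6877/gcd = 804609/13 = 61893

61893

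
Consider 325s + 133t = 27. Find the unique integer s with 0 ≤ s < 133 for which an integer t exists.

23

Reduce mod 133: 325s ≡ 27 (mod 133). With g = gcd(325, 133) = 1 dividing 27, divide through: 325s ≡ 27 (mod 133).
Since gcd(325, 133) = 1, s ≡ 27·(325)⁻¹ ≡ 23 (mod 133). Smallest non-negative: 23.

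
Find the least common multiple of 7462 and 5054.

gcd first: 7462 = 1·5054 + 2408; 5054 = 2·2408 + 238; 2408 = 10·238 + 28; 238 = 8·28 + 14; 28 = 2·14 + 0 → gcd = 14
lcm = 7462·5054/gcd = 37712948/14 = 2693782

2693782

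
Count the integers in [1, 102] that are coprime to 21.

21 = 3·7. Inclusion–exclusion on these primes:
102 − ⌊102/3⌋ − ⌊102/7⌋ + ⌊102/21⌋ = 58

58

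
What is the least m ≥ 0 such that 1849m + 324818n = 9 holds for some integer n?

Reduce mod 324818: 1849m ≡ 9 (mod 324818). With g = gcd(1849, 324818) = 1 dividing 9, divide through: 1849m ≡ 9 (mod 324818).
Since gcd(1849, 324818) = 1, m ≡ 9·(1849)⁻¹ ≡ 62715 (mod 324818). Smallest non-negative: 62715.

62715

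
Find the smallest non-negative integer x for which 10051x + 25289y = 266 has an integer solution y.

gcd(10051, 25289) = 19 (Euclid: 25289 = 2·10051 + 5187; 10051 = 1·5187 + 4864; 5187 = 1·4864 + 323; 4864 = 15·323 + 19; 323 = 17·19 + 0), and 19 | 266.
Extended Euclid: 10051·(78) + 25289·(-31) = 19. Scale by 14: x₀ = 1092.
General solution x = x₀ + 1331t; reducing mod 1331 gives x = 1092 (and y = -434).

1092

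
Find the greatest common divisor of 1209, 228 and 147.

3

gcd(1209, 228): 1209 = 5·228 + 69; 228 = 3·69 + 21; 69 = 3·21 + 6; 21 = 3·6 + 3; 6 = 2·3 + 0 → 3
gcd(3, 147): 147 = 49·3 + 0 → 3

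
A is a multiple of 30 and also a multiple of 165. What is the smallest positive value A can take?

330

gcd first: 165 = 5·30 + 15; 30 = 2·15 + 0 → gcd = 15
lcm = 30·165/gcd = 4950/15 = 330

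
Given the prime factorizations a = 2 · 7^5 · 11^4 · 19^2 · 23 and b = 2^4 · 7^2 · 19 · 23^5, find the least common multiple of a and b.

max exponent per prime: 2^4 · 7^5 · 11^4 · 19^2 · 23^5 = 9148024211449955216

9148024211449955216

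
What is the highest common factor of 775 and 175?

775 = 5² · 31
175 = 5² · 7
Common: 5² = 25

25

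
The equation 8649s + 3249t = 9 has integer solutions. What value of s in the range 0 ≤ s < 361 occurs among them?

Reduce mod 3249: 8649s ≡ 9 (mod 3249). With g = gcd(8649, 3249) = 9 dividing 9, divide through: 961s ≡ 1 (mod 361).
Since gcd(961, 361) = 1, s ≡ 1·(961)⁻¹ ≡ 216 (mod 361). Smallest non-negative: 216.

216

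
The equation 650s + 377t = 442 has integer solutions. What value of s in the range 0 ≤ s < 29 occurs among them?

3

Reduce mod 377: 650s ≡ 442 (mod 377). With g = gcd(650, 377) = 13 dividing 442, divide through: 50s ≡ 34 (mod 29).
Since gcd(50, 29) = 1, s ≡ 34·(50)⁻¹ ≡ 3 (mod 29). Smallest non-negative: 3.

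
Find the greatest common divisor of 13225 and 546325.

25

Euclid: 546325 = 41·13225 + 4100; 13225 = 3·4100 + 925; 4100 = 4·925 + 400; 925 = 2·400 + 125; 400 = 3·125 + 25; 125 = 5·25 + 0. Last nonzero remainder: 25.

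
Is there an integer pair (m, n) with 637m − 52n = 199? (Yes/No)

gcd(637, 52): 637 = 12·52 + 13; 52 = 4·13 + 0 → 13
13 does not divide 199, so a solution does not exist.

No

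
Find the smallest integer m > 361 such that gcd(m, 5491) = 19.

Multiples of 19 above 361: 19·20, 19·21, … . Need the cofactor coprime to 5491/19 = 289.
Checking s = 20, 21, … the first with gcd(s, 289) = 1 is s = 20, giving 380.

380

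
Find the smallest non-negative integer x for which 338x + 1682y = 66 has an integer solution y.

gcd(338, 1682) = 2 (Euclid: 1682 = 4·338 + 330; 338 = 1·330 + 8; 330 = 41·8 + 2; 8 = 4·2 + 0), and 2 | 66.
Extended Euclid: 338·(-209) + 1682·(42) = 2. Scale by 33: x₀ = -6897.
General solution x = x₀ + 841t; reducing mod 841 gives x = 672 (and y = -135).

672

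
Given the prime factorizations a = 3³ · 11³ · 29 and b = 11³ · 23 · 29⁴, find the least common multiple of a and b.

max exponent per prime: 3³ · 11³ · 23 · 29⁴ = 584603817831

584603817831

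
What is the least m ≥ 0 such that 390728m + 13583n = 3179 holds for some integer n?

46

gcd(390728, 13583) = 289 (Euclid: 390728 = 28·13583 + 10404; 13583 = 1·10404 + 3179; 10404 = 3·3179 + 867; 3179 = 3·867 + 578; 867 = 1·578 + 289; 578 = 2·289 + 0), and 289 | 3179.
Extended Euclid: 390728·(17) + 13583·(-489) = 289. Scale by 11: m₀ = 187.
General solution m = m₀ + 47t; reducing mod 47 gives m = 46 (and n = -1323).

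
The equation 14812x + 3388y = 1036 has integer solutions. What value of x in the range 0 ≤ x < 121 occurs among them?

Euclid: 14812 = 4·3388 + 1260; 3388 = 2·1260 + 868; 1260 = 1·868 + 392; 868 = 2·392 + 84; 392 = 4·84 + 56; 84 = 1·56 + 28; 56 = 2·28 + 0 → gcd = 28; 1036 = 28·37.
Back-substitution yields 14812·(-43) + 3388·(188) = 28, so one solution is x = -43·37 = -1591, y = 188·37 = 6956.
Solutions in x differ by 3388/28 = 121; the one in [0, 121) is -1591 mod 121 = 103.

103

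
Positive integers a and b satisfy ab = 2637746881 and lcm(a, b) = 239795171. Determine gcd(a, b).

11

From gcd × lcm = ab: gcd = 2637746881 / 239795171 = 11.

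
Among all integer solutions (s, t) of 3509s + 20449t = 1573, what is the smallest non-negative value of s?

Reduce mod 20449: 3509s ≡ 1573 (mod 20449). With g = gcd(3509, 20449) = 121 dividing 1573, divide through: 29s ≡ 13 (mod 169).
Since gcd(29, 169) = 1, s ≡ 13·(29)⁻¹ ≡ 117 (mod 169). Smallest non-negative: 117.

117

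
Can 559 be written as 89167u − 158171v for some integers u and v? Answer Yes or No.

Yes

gcd(89167, 158171): 158171 = 1·89167 + 69004; 89167 = 1·69004 + 20163; 69004 = 3·20163 + 8515; 20163 = 2·8515 + 3133; 8515 = 2·3133 + 2249; 3133 = 1·2249 + 884; 2249 = 2·884 + 481; 884 = 1·481 + 403; 481 = 1·403 + 78; 403 = 5·78 + 13; 78 = 6·13 + 0 → 13
13 divides 559, so a solution exists.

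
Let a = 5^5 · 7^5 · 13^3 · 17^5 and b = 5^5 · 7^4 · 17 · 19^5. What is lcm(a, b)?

max exponent per prime: 5^5 · 7^5 · 13^3 · 17^5 · 19^5 = 405679339384426000928125

405679339384426000928125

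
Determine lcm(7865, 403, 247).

4632485

lcm(7865, 403) = 7865·403/gcd = 3169595/13 = 243815
lcm(243815, 247) = 243815·247/gcd = 60222305/13 = 4632485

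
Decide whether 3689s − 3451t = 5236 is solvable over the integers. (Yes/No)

Yes

gcd(3689, 3451): 3689 = 1·3451 + 238; 3451 = 14·238 + 119; 238 = 2·119 + 0 → 119
119 divides 5236, so a solution exists.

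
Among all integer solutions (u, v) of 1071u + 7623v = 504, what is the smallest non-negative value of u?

Euclid: 7623 = 7·1071 + 126; 1071 = 8·126 + 63; 126 = 2·63 + 0 → gcd = 63; 504 = 63·8.
Back-substitution yields 1071·(57) + 7623·(-8) = 63, so one solution is u = 57·8 = 456, v = -8·8 = -64.
Solutions in u differ by 7623/63 = 121; the one in [0, 121) is 456 mod 121 = 93.

93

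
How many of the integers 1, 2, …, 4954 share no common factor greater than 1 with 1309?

Prime factors of 1309: 7, 11, 17. Count integers ≤ 4954 divisible by none of them.
By inclusion–exclusion: 4954 − ⌊4954/7⌋ − ⌊4954/11⌋ − ⌊4954/17⌋ + ⌊4954/77⌋ + ⌊4954/119⌋ + ⌊4954/187⌋ − ⌊4954/1309⌋ = 3634.

3634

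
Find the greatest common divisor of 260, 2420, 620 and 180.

260 = 2² · 5 · 13; 2420 = 2² · 5 · 11²; 620 = 2² · 5 · 31; 180 = 2² · 3² · 5
gcd takes min exponent of each prime: 2² · 5 = 20

20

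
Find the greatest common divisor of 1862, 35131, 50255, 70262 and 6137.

gcd(1862, 35131): 35131 = 18·1862 + 1615; 1862 = 1·1615 + 247; 1615 = 6·247 + 133; 247 = 1·133 + 114; 133 = 1·114 + 19; 114 = 6·19 + 0 → 19
gcd(19, 50255): 50255 = 2645·19 + 0 → 19
gcd(19, 70262): 70262 = 3698·19 + 0 → 19
gcd(19, 6137): 6137 = 323·19 + 0 → 19

19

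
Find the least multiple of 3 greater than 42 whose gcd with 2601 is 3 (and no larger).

Multiples of 3 above 42: 3·15, 3·16, … . Need the cofactor coprime to 2601/3 = 867.
Checking s = 15, 16, … the first with gcd(s, 867) = 1 is s = 16, giving 48.

48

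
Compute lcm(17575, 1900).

17575 = 5² · 19 · 37; 1900 = 2² · 5² · 19
max exponents: 2² · 5² · 19 · 37 = 70300

70300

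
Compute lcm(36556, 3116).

36556 = 2² · 13 · 19 · 37; 3116 = 2² · 19 · 41
max exponents: 2² · 13 · 19 · 37 · 41 = 1498796

1498796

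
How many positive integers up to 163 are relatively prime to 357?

88

357 = 3·7·17. Inclusion–exclusion on these primes:
163 − ⌊163/3⌋ − ⌊163/7⌋ − ⌊163/17⌋ + ⌊163/21⌋ + ⌊163/51⌋ + ⌊163/119⌋ − ⌊163/357⌋ = 88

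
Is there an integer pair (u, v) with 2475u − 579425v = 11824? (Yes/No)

No

By Bézout, 2475u − 579425v = 11824 has integer solutions iff gcd(2475, 579425) | 11824.
Euclid: 579425 = 234·2475 + 275; 2475 = 9·275 + 0. gcd = 275; 11824 mod 275 = 274. No.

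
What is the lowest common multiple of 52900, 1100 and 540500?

136746500

lcm(52900, 1100) = 52900·1100/gcd = 58190000/100 = 581900
lcm(581900, 540500) = 581900·540500/gcd = 314516950000/2300 = 136746500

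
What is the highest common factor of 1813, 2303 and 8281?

gcd(1813, 2303): 2303 = 1·1813 + 490; 1813 = 3·490 + 343; 490 = 1·343 + 147; 343 = 2·147 + 49; 147 = 3·49 + 0 → 49
gcd(49, 8281): 8281 = 169·49 + 0 → 49

49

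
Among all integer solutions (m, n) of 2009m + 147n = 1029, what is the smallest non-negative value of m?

Euclid: 2009 = 13·147 + 98; 147 = 1·98 + 49; 98 = 2·49 + 0 → gcd = 49; 1029 = 49·21.
Back-substitution yields 2009·(-1) + 147·(14) = 49, so one solution is m = -1·21 = -21, n = 14·21 = 294.
Solutions in m differ by 147/49 = 3; the one in [0, 3) is -21 mod 3 = 0.

0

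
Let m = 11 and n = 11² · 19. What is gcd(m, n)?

11

min exponent per shared prime: 11 = 11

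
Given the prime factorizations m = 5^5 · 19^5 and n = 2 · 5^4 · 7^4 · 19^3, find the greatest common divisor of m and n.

min exponent per shared prime: 5^4 · 19^3 = 4286875

4286875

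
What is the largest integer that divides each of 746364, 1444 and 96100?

4

746364 = 2² · 3 · 37 · 41²; 1444 = 2² · 19²; 96100 = 2² · 5² · 31²
gcd takes min exponent of each prime: 2² = 4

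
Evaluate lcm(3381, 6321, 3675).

lcm(3381, 6321) = 3381·6321/gcd = 21371301/147 = 145383
lcm(145383, 3675) = 145383·3675/gcd = 534282525/147 = 3634575

3634575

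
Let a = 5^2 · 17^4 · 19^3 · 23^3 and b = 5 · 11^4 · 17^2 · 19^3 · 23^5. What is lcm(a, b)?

max exponent per prime: 5^2 · 11^4 · 17^4 · 19^3 · 23^5 = 1349604189579278953925

1349604189579278953925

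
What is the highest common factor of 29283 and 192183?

3

Euclid: 192183 = 6·29283 + 16485; 29283 = 1·16485 + 12798; 16485 = 1·12798 + 3687; 12798 = 3·3687 + 1737; 3687 = 2·1737 + 213; 1737 = 8·213 + 33; 213 = 6·33 + 15; 33 = 2·15 + 3; 15 = 5·3 + 0. Last nonzero remainder: 3.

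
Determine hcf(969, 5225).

19

Euclid: 5225 = 5·969 + 380; 969 = 2·380 + 209; 380 = 1·209 + 171; 209 = 1·171 + 38; 171 = 4·38 + 19; 38 = 2·19 + 0. Last nonzero remainder: 19.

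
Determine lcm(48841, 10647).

48841 = 13² · 17²; 10647 = 3² · 7 · 13²
max exponents: 3² · 7 · 13² · 17² = 3076983

3076983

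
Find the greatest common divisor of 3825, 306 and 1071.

153

gcd(3825, 306): 3825 = 12·306 + 153; 306 = 2·153 + 0 → 153
gcd(153, 1071): 1071 = 7·153 + 0 → 153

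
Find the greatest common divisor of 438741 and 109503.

9

Euclid: 438741 = 4·109503 + 729; 109503 = 150·729 + 153; 729 = 4·153 + 117; 153 = 1·117 + 36; 117 = 3·36 + 9; 36 = 4·9 + 0. Last nonzero remainder: 9.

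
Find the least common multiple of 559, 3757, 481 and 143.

65751257

559 = 13 · 43; 3757 = 13 · 17²; 481 = 13 · 37; 143 = 11 · 13
lcm takes max exponent of each prime: 11 · 13 · 17² · 37 · 43 = 65751257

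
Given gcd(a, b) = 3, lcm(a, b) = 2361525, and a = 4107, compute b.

1725

Using ab = gcd(a,b)·lcm(a,b) = 3·2361525 = 7084575, we get b = 7084575/4107 = 1725.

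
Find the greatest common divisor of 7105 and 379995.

Euclid: 379995 = 53·7105 + 3430; 7105 = 2·3430 + 245; 3430 = 14·245 + 0. Last nonzero remainder: 245.

245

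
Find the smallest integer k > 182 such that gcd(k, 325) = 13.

208

325 = 13·25. Any k with gcd(k, 325) = 13 is a multiple of 13, say 13s, with s coprime to 25.
Need s > 182/13, so s ≥ 15. First s ≥ 15 with gcd(s, 25) = 1 is s = 16. Thus k = 13·16 = 208.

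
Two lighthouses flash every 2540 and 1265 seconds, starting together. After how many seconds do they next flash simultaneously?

642620

2540 = 2² · 5 · 127; 1265 = 5 · 11 · 23
max exponents: 2² · 5 · 11 · 23 · 127 = 642620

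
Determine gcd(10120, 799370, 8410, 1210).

gcd(10120, 799370): 799370 = 78·10120 + 10010; 10120 = 1·10010 + 110; 10010 = 91·110 + 0 → 110
gcd(110, 8410): 8410 = 76·110 + 50; 110 = 2·50 + 10; 50 = 5·10 + 0 → 10
gcd(10, 1210): 1210 = 121·10 + 0 → 10

10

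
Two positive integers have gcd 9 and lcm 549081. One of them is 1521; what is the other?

Using mn = gcd(m,n)·lcm(m,n) = 9·549081 = 4941729, we get n = 4941729/1521 = 3249.

3249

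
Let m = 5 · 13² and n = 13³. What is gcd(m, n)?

min exponent per shared prime: 13² = 169

169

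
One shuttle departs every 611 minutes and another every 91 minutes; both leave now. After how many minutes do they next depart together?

611 = 13 · 47; 91 = 7 · 13
max exponents: 7 · 13 · 47 = 4277

4277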